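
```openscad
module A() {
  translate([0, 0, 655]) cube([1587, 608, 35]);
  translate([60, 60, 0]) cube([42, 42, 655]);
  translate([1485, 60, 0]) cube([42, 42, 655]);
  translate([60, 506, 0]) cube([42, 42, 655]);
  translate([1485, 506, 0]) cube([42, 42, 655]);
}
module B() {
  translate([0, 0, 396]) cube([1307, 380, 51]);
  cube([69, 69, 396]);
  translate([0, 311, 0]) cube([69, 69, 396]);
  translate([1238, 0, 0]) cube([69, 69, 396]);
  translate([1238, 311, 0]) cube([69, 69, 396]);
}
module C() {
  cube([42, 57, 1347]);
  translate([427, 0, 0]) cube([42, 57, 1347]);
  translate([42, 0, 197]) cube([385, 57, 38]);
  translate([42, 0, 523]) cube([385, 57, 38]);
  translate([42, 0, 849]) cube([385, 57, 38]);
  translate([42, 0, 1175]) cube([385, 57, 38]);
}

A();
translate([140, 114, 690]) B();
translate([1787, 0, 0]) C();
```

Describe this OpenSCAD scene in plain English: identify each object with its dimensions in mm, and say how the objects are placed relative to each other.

A is a table: top 1587 mm (x) × 608 mm (y), 35 mm thick, upper face at z = 690 mm, on four 42×42 mm square legs, each inset 60 mm from the nearest pair of top edges, running from z = 0 to the bottom of the top.

B is a bench: a 1307×380 mm seat slab, 51 mm thick, top at z = 447 mm, on four 69×69 mm square legs flush with the seat corners and standing on z = 0.

C is a straight ladder. Two 42×57 mm vertical rails, 1347 mm tall, stand 469 mm apart (outside-to-outside) with their front faces coplanar on the −y side. 4 rungs, each 57 mm deep and 38 mm tall, span between the inner faces of the rails, front faces flush with the rails. The lowest rung's underside is at z = 197 mm and rungs are spaced 326 mm apart (underside to underside).

The bench is on top of the table, centred. The ladder is on the floor beside the table on its +x side.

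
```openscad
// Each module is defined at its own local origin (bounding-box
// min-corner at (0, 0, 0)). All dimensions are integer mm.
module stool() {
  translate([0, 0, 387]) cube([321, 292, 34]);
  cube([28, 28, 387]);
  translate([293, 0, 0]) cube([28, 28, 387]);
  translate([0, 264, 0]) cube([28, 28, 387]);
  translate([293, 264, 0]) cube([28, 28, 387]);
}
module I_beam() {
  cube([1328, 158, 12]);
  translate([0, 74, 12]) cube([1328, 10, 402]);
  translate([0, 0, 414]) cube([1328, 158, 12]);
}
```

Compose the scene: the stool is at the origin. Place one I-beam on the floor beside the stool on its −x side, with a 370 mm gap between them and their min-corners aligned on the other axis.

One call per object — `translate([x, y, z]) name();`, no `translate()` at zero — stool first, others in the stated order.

stool();
translate([-1698, 0, 0]) I_beam();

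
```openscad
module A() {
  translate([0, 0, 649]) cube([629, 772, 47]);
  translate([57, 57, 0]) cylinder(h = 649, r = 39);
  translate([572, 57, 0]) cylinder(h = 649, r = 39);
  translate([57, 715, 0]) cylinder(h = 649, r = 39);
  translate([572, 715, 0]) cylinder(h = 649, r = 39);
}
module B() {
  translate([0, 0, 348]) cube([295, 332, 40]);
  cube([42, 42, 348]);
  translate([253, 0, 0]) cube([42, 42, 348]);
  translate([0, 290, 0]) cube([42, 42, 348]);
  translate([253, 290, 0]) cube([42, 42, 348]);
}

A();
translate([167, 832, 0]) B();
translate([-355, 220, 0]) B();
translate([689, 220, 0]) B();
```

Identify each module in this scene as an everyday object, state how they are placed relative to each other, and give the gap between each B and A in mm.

Each stool's nearest face is 60 mm from the table's bounding box.

A is a table. B is a stool. Three stools sit around the table at the +y, −x, +x sides. The gap between each stool and the table is 60 mm.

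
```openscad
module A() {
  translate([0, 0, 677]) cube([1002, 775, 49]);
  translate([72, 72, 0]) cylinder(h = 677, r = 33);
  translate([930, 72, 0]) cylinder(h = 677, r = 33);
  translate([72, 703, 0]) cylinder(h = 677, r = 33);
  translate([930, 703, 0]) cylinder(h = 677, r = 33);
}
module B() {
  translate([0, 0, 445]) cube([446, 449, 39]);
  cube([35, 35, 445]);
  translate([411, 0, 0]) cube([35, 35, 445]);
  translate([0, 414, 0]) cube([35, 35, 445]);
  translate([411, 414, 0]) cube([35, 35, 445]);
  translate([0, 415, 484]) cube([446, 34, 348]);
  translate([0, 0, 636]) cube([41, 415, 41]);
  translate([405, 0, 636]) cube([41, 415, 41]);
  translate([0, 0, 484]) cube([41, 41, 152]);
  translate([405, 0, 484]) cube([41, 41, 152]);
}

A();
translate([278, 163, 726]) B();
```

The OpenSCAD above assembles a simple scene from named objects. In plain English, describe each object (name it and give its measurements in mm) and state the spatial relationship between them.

A is a rectangular dining table. The top is 1002×775×49 mm with its upper surface at z = 726 mm. It stands on four round legs of 66 mm diameter, each leg's bounding box inset 39 mm from the nearest pair of top edges, running from the floor to the underside of the top.

B is a chair: 446×449 mm seat, 39 mm thick, top at z = 484 mm, on four 35 mm square corner legs flush with the seat edges. A 34 mm thick backrest slab spans the full seat width, extending 348 mm above the seat top, its back face flush with the seat's +y edge. Two armrests of 41×41 mm section run along each side from the seat's front edge to the front of the backrest, top faces 193 mm above the seat top and outer faces flush with the seat's x-edges; a 41×41 mm post under the front of each armrest stands on the seat at the front corner.

The chair is on top of the table, centred.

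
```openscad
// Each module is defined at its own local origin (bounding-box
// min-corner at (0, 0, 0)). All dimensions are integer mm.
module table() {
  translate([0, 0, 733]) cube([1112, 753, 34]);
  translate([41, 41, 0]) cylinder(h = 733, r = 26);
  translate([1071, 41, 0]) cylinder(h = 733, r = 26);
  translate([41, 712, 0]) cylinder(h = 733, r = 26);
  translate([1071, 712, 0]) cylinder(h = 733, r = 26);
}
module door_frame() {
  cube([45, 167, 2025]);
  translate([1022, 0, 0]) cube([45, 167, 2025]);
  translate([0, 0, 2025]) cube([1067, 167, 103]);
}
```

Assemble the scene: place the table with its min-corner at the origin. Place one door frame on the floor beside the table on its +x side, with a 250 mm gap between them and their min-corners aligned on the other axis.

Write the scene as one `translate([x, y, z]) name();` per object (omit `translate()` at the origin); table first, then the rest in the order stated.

table();
translate([1362, 0, 0]) door_frame();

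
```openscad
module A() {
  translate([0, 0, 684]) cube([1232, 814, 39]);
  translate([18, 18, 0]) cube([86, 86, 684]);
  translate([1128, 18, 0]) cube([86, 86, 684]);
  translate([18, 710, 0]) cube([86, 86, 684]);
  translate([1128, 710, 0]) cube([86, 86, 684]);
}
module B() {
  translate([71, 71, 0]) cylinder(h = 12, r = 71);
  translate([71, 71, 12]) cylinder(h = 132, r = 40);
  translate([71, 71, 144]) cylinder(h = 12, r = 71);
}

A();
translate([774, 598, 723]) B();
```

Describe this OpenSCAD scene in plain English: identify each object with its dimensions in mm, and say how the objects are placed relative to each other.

A is a table with a 1232×814 mm rectangular top, 39 mm thick, top surface at z = 723 mm, supported by four 86×86 mm square legs, each inset 18 mm from the nearest pair of top edges, running from the floor.

B is a spool: two coaxial disc flanges of radius 71 mm and thickness 12 mm, joined by a core cylinder of radius 40 mm and height 132 mm. The lower flange rests on z = 0 and the three cylinders share a vertical axis.

The spool is on top of the table.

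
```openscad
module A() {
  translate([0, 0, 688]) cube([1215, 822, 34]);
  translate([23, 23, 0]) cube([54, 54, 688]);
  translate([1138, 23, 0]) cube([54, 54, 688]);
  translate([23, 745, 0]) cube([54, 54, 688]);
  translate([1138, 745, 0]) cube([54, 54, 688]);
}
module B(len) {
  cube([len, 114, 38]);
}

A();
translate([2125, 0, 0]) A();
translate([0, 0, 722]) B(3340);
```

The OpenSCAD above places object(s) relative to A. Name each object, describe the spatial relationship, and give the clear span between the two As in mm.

Second table starts at x = 2125; first ends at x = 1215; clear span = 2125 − 1215 = 910 mm.

A is a table. B is a beam. A beam spans the tops of two tables. The clear span between the two tables is 910 mm.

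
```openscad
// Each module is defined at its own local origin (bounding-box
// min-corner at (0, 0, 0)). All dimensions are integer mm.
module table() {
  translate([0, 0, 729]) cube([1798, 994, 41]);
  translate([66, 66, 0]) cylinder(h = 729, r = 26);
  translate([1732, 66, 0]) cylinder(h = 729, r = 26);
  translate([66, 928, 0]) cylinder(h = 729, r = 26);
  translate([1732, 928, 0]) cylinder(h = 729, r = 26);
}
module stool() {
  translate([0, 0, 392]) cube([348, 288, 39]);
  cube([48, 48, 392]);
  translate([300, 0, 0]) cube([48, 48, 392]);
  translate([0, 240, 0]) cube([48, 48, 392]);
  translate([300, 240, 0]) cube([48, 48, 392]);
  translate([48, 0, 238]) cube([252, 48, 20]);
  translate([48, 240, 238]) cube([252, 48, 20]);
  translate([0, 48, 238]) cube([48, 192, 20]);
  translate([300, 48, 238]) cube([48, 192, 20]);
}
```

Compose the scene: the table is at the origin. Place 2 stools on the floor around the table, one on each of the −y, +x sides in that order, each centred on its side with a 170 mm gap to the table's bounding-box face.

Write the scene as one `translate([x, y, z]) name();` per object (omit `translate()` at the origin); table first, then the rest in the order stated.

table();
translate([725, -458, 0]) stool();
translate([1968, 353, 0]) stool();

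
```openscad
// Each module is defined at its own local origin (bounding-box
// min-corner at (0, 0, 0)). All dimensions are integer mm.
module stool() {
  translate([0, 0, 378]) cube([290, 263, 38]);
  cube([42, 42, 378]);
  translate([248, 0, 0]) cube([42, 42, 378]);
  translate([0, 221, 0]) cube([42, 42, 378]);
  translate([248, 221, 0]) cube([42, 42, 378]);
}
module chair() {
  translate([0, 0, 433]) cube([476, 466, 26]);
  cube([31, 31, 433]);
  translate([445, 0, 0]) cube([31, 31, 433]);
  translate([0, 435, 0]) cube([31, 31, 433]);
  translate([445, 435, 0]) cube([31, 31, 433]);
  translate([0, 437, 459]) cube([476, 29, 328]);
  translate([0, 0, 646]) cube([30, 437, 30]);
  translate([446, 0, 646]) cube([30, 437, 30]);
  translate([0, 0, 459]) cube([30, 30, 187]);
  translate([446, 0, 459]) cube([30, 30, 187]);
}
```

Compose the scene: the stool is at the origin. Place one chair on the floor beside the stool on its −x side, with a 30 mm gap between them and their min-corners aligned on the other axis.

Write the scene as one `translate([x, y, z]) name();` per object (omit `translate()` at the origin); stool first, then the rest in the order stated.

stool();
translate([-506, 0, 0]) chair();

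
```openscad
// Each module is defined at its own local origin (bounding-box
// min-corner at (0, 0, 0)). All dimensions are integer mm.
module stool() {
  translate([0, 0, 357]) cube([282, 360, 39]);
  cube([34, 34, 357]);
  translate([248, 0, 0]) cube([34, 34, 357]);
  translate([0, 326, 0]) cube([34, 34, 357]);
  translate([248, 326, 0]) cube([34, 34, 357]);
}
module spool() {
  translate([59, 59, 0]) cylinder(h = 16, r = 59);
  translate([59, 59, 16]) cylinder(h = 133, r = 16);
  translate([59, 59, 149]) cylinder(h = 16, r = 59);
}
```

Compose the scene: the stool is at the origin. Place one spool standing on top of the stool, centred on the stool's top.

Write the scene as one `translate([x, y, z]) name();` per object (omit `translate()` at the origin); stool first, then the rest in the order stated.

stool();
translate([82, 121, 396]) spool();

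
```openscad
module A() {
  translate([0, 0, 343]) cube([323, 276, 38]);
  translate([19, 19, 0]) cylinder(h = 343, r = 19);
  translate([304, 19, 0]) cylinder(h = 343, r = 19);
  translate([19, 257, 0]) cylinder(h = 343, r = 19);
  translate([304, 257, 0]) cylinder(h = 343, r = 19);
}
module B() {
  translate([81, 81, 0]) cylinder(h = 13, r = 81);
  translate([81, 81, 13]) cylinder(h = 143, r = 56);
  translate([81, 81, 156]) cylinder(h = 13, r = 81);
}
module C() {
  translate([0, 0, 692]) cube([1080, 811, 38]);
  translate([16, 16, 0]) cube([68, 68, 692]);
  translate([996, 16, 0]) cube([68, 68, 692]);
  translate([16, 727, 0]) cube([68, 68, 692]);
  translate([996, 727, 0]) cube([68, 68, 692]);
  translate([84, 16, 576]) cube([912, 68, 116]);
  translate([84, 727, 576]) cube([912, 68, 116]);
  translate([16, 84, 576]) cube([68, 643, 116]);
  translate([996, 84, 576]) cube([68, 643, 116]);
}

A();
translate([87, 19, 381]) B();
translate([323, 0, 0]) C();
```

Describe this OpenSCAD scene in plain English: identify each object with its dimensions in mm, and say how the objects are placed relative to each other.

A is a four-legged stool. The seat is a 323×276×38 mm slab whose top surface is at z = 381 mm; four round legs, each 38 mm in diameter, run from the floor (z = 0) to the underside of the seat, each leg's axis is inset half a diameter from the nearest pair of seat edges (so the leg's bounding box is flush with the corner).

B is a spool: two coaxial disc flanges of radius 81 mm and thickness 13 mm, joined by a core cylinder of radius 56 mm and height 143 mm. The lower flange rests on z = 0 and the three cylinders share a vertical axis.

C is a table: top 1080 mm (x) × 811 mm (y), 38 mm thick, upper face at z = 730 mm, on four 68×68 mm square legs, each inset 16 mm from the nearest pair of top edges, running from z = 0 to the bottom of the top. Four apron rails, 68 mm thick and 116 mm tall, run between adjacent legs with their top edges flush with the underside of the top and their outer faces flush with the legs' outer faces.

The spool is on top of the stool. The table is against the stool's +x side, with their −y faces flush.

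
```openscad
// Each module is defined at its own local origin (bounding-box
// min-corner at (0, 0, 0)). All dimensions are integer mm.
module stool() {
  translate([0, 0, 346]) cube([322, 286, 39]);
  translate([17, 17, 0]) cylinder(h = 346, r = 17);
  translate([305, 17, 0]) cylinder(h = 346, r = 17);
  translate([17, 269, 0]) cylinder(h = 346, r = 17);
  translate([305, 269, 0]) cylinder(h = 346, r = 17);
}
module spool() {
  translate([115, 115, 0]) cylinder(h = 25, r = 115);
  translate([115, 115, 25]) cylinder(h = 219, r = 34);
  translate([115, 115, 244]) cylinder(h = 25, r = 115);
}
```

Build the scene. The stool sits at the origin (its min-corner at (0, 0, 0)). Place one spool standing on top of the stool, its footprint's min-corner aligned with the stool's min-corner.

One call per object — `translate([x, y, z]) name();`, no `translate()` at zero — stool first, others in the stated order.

stool();
translate([0, 0, 385]) spool();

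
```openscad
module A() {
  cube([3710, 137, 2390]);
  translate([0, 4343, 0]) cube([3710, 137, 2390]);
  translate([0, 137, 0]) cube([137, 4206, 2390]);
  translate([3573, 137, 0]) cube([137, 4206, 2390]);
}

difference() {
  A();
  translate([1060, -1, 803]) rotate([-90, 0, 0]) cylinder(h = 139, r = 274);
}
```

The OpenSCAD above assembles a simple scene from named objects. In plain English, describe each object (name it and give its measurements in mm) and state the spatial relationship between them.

A is the wall frame of a small rectangular building: four walls, each 2390 mm tall and 137 mm thick, enclosing a footprint 3710 mm (x) by 4480 mm (y) outside-to-outside, with no floor or roof. The front and back walls (the −y and +y sides) span the full width; the two side walls fit between them.

The house frame has a circular hole of radius 274 mm through its front wall, centred at (x = 1060, z = 803).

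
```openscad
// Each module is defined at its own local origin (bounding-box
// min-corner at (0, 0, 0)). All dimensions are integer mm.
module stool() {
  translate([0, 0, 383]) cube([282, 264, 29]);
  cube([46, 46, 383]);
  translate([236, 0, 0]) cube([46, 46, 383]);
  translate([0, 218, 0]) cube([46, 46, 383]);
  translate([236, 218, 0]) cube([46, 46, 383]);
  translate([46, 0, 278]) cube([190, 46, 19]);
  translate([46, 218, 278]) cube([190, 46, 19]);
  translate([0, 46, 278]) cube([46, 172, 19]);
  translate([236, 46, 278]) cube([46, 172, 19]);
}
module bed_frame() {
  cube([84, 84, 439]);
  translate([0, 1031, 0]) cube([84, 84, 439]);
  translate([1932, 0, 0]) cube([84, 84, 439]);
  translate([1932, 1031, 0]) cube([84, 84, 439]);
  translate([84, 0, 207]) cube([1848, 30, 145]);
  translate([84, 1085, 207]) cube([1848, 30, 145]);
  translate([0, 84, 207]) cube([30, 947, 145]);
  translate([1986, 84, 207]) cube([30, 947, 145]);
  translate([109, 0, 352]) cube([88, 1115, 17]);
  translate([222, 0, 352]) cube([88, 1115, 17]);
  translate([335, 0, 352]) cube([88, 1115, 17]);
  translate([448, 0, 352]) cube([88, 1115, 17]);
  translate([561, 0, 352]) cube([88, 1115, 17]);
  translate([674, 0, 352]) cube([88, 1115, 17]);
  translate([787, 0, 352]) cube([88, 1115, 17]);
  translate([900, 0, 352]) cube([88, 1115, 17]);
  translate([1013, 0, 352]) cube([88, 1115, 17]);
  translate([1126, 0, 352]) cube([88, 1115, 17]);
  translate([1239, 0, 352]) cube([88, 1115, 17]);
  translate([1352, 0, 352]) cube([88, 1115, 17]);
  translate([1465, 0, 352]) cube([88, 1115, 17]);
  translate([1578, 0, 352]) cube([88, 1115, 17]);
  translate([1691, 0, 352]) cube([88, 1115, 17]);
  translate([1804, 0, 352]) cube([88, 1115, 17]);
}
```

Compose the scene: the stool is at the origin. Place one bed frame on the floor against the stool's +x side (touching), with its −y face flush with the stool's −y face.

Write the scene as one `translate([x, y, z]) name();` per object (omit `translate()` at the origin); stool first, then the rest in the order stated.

stool();
translate([282, 0, 0]) bed_frame();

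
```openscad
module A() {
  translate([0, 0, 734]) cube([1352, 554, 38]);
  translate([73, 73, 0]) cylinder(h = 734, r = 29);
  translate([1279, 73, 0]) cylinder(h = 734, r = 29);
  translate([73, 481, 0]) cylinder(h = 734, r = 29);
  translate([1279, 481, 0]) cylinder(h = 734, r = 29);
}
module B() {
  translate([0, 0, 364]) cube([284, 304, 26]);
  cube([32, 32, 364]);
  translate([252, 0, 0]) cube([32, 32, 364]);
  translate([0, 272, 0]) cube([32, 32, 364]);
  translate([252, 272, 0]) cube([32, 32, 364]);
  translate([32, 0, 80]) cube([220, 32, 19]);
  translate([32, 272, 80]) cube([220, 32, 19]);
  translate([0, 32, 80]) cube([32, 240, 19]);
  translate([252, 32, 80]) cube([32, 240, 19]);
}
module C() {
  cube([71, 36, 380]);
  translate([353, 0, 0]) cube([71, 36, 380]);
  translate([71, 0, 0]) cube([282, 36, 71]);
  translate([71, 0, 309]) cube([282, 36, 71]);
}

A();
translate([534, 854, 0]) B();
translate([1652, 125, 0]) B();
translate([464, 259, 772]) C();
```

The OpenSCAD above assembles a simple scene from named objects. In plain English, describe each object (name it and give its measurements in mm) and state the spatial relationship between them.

A is a table: top 1352 mm (x) × 554 mm (y), 38 mm thick, upper face at z = 772 mm, on four round legs of 58 mm diameter, each leg's bounding box inset 44 mm from the nearest pair of top edges, running from z = 0 to the bottom of the top.

B is a four-legged stool. The seat is a 284×304×26 mm slab whose top surface is at z = 390 mm; four square legs, each 32×32 mm in cross-section, run from the floor (z = 0) to the underside of the seat, each flush with a corner of the seat. Four stretchers, 32 mm wide and 19 mm tall, connect adjacent legs with their undersides at z = 80 mm, each running between the inner faces of the legs it joins and aligned with the legs' outer faces on the other axis.

C is a rectangular picture frame lying in the x–z plane (depth along y). The opening is 282 mm wide (x) by 238 mm tall (z), surrounded by a border 71 mm wide on all four sides. The frame is 36 mm deep and is made of two full-height vertical stiles with two horizontal rails fitted between them.

Two stools sit around the table at the +y, +x sides. The picture frame is on top of the table, centred.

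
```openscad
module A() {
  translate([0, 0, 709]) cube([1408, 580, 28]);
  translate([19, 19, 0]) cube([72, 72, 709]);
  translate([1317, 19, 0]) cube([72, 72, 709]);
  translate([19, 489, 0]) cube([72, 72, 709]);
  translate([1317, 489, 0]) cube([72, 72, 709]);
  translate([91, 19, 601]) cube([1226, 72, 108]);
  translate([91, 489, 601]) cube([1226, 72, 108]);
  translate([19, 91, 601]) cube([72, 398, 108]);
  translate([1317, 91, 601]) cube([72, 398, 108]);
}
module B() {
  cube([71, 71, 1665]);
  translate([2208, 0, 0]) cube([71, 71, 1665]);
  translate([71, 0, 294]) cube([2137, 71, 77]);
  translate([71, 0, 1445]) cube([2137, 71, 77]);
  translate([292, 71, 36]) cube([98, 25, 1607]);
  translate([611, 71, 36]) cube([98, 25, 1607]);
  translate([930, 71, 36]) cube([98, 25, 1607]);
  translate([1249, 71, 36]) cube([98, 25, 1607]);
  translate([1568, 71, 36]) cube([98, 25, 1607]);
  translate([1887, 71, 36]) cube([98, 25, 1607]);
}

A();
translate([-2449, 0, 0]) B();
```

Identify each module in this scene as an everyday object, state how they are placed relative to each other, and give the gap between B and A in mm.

The fence section's nearest face is 170 mm from the table's −x face.

A is a table. B is a fence section. The fence section is on the floor beside the table on its −x side. The gap between the fence section and the table is 170 mm.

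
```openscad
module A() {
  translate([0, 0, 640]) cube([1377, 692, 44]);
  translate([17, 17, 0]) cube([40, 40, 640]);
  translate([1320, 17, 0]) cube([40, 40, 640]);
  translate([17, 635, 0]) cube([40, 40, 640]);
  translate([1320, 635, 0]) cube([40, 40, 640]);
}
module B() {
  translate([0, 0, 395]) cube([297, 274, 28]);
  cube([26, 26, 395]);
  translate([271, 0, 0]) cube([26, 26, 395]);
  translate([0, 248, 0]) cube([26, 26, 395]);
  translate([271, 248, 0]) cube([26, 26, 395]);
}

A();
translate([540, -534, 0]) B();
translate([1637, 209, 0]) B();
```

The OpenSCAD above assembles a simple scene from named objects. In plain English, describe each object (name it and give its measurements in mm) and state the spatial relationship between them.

A is a table with a 1377×692 mm rectangular top, 44 mm thick, top surface at z = 684 mm, supported by four 40×40 mm square legs, each inset 17 mm from the nearest pair of top edges, running from the floor.

B is a simple wooden stool: a rectangular seat 297 mm (x) by 274 mm (y), 28 mm thick, top face at z = 423 mm, on four square legs, each 26×26 mm in cross-section. The legs rest on z = 0, each flush with a corner of the seat.

Two stools sit around the table at the −y, +x sides.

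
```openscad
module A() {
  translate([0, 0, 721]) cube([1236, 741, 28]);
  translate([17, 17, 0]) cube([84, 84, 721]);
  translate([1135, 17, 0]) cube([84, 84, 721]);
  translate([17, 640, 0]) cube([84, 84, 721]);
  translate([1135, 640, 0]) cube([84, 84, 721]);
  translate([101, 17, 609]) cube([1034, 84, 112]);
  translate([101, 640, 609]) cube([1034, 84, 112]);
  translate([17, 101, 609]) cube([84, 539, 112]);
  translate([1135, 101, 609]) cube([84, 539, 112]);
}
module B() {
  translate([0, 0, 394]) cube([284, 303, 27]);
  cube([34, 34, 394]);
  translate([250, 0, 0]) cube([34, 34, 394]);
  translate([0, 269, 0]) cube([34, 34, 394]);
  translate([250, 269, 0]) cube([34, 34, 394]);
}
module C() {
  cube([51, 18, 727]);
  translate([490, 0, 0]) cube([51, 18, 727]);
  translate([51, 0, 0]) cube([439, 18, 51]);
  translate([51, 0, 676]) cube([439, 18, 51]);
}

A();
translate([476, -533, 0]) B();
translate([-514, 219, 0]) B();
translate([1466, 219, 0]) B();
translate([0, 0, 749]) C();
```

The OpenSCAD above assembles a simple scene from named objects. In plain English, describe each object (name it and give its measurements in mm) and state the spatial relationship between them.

A is a table with a 1236×741 mm rectangular top, 28 mm thick, top surface at z = 749 mm, supported by four 84×84 mm square legs, each inset 17 mm from the nearest pair of top edges, running from the floor. Four apron rails, 84 mm thick and 112 mm tall, run between adjacent legs with their top edges flush with the underside of the top and their outer faces flush with the legs' outer faces.

B is a four-legged stool. The seat is a 284×303×27 mm slab whose top surface is at z = 421 mm; four square legs, each 34×34 mm in cross-section, run from the floor (z = 0) to the underside of the seat, each flush with a corner of the seat.

C is a picture frame with a 439×625 mm rectangular opening (x by z) and a uniform 51 mm border on every side. Frame depth is 18 mm along y. It is built from two vertical stiles running the full outside height and two horizontal rails spanning the gap between the stiles.

Three stools sit around the table at the −y, −x, +x sides. The picture frame is on top of the table.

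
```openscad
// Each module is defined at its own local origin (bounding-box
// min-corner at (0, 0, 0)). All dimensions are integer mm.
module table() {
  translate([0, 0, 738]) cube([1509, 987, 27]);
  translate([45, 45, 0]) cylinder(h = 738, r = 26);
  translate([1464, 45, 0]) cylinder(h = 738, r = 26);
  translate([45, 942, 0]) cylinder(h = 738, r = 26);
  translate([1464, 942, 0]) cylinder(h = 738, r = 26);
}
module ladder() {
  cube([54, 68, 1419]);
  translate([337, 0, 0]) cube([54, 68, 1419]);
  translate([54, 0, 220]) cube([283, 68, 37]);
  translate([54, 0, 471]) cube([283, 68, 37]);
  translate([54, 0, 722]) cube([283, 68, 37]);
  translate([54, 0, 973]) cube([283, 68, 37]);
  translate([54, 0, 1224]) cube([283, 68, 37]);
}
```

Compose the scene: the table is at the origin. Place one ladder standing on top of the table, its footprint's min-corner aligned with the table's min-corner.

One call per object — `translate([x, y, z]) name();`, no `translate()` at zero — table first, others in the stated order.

table();
translate([0, 0, 765]) ladder();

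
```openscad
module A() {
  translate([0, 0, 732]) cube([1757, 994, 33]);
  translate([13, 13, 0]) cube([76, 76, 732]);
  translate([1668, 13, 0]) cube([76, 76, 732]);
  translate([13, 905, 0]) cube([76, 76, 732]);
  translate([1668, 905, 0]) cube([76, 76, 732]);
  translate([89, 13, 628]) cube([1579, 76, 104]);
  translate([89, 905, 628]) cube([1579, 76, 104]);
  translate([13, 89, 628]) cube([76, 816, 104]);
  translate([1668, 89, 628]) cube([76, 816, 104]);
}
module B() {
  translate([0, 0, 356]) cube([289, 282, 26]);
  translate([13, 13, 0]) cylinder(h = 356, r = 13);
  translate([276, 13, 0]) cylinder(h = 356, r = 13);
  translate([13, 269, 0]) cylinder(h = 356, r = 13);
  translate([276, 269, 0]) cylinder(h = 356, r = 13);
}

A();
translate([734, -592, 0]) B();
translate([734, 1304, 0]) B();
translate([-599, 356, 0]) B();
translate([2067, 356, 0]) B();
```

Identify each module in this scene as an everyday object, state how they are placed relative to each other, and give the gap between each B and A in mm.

Each stool's nearest face is 310 mm from the table's bounding box.

A is a table. B is a stool. Four stools sit around the table at the −y, +y, −x, +x sides. The gap between each stool and the table is 310 mm.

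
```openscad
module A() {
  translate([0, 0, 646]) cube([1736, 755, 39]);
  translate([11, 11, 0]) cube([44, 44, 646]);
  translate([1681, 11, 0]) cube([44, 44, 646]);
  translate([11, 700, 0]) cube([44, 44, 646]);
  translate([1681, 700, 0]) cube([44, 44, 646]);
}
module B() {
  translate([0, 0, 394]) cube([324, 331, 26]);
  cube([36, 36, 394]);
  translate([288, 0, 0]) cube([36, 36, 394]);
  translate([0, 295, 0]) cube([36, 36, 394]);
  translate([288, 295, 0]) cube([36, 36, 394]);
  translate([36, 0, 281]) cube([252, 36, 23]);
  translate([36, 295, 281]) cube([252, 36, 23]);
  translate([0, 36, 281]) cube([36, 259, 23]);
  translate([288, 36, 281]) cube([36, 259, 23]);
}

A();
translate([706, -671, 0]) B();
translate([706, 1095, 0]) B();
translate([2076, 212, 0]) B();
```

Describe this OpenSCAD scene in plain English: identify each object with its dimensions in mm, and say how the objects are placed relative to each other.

A is a rectangular dining table. The top is 1736×755×39 mm with its upper surface at z = 685 mm. It stands on four 44×44 mm square legs, each inset 11 mm from the nearest pair of top edges, running from the floor to the underside of the top.

B is a simple wooden stool: a rectangular seat 324 mm (x) by 331 mm (y), 26 mm thick, top face at z = 420 mm, on four square legs, each 36×36 mm in cross-section. The legs rest on z = 0, each flush with a corner of the seat. Four stretchers, 36 mm wide and 23 mm tall, connect adjacent legs with their undersides at z = 281 mm, each running between the inner faces of the legs it joins and aligned with the legs' outer faces on the other axis.

Three stools sit around the table at the −y, +y, +x sides.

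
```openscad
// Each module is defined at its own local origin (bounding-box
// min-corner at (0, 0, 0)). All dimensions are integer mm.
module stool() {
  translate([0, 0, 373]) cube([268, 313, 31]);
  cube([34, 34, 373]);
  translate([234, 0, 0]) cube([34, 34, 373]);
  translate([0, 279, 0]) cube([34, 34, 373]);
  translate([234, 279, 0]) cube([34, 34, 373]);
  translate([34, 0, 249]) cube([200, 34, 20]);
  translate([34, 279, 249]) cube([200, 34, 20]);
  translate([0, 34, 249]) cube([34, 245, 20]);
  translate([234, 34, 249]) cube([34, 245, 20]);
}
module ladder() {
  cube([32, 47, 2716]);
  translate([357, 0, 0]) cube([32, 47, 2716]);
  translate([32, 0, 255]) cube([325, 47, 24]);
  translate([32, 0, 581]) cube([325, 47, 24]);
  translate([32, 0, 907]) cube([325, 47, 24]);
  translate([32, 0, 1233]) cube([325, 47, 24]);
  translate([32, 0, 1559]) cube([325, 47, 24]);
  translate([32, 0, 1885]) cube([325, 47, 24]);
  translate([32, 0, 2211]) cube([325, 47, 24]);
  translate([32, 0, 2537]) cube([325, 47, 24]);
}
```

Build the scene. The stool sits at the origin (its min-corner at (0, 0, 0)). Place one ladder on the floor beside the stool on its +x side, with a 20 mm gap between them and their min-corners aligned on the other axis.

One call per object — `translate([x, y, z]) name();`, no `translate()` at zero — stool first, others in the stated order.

stool();
translate([288, 0, 0]) ladder();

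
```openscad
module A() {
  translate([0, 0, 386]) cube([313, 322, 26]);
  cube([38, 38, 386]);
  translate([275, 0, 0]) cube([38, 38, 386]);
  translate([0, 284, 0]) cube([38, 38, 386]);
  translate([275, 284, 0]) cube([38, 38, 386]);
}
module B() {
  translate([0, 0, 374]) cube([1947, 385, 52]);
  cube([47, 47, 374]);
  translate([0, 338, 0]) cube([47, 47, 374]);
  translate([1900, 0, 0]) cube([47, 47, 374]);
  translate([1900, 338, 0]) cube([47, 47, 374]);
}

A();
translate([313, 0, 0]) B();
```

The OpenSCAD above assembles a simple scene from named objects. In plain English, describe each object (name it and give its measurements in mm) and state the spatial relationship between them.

A is a four-legged stool. The seat is a 313×322×26 mm slab whose top surface is at z = 412 mm; four square legs, each 38×38 mm in cross-section, run from the floor (z = 0) to the underside of the seat, each flush with a corner of the seat.

B is a bench: a 1947×385 mm seat slab, 52 mm thick, top at z = 426 mm, on four 47×47 mm square legs flush with the seat corners and standing on z = 0.

The bench is against the stool's +x side, with their −y faces flush.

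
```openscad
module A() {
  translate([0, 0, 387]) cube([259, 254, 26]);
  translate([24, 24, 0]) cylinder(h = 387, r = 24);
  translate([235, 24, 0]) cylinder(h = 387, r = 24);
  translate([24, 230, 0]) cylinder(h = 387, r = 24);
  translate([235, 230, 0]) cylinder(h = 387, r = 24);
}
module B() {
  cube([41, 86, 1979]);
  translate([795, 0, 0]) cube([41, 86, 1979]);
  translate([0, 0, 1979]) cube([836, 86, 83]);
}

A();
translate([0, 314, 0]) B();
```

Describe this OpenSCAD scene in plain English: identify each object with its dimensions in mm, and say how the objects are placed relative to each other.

A is a four-legged stool. The seat is 259×254 mm, 26 mm thick, top at z = 413 mm. It stands on four round legs, each 48 mm in diameter, from z = 0 to the seat underside, each leg's axis is inset half a diameter from the nearest pair of seat edges (so the leg's bounding box is flush with the corner).

B is a door frame. The clear opening is 754 mm wide and 1979 mm high. Two 41 mm wide jambs, 86 mm deep, stand either side of the opening from the floor to the top of the opening. A 83 mm thick head sits across the top of both jambs, spanning the full outside width of the frame.

The door frame is on the floor beside the stool on its +y side.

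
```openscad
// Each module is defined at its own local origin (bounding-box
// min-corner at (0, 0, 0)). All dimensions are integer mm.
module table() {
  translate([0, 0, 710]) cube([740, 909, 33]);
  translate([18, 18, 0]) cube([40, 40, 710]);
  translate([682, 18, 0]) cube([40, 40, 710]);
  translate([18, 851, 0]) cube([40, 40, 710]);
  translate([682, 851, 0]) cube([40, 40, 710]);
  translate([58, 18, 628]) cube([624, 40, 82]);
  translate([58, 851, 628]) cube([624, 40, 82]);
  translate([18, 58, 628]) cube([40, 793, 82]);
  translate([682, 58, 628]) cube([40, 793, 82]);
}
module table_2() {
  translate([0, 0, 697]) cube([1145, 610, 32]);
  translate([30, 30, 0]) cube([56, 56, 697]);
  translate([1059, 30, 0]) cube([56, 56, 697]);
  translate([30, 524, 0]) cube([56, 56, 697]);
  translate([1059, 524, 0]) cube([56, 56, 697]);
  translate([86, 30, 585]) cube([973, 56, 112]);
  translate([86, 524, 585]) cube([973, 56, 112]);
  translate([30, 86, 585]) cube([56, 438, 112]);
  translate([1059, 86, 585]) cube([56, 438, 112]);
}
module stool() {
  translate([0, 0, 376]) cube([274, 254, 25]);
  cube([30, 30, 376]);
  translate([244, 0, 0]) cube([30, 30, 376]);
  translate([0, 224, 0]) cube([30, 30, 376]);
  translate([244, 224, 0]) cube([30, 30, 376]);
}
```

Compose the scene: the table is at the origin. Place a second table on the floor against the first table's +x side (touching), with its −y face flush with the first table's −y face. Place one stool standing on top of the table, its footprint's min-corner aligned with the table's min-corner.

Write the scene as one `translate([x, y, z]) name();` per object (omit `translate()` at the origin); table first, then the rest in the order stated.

table();
translate([740, 0, 0]) table_2();
translate([0, 0, 743]) stool();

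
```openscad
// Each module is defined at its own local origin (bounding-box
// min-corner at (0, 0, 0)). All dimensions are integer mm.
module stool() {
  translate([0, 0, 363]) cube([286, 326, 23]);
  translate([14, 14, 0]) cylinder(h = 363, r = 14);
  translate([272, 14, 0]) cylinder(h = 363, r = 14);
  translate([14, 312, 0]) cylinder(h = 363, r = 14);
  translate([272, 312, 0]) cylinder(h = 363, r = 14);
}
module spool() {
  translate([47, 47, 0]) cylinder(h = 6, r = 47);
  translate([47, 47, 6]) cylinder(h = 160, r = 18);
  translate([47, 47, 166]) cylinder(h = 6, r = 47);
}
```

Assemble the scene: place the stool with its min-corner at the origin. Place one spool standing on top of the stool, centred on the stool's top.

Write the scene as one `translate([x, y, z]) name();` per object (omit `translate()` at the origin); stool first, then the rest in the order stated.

stool();
translate([96, 116, 386]) spool();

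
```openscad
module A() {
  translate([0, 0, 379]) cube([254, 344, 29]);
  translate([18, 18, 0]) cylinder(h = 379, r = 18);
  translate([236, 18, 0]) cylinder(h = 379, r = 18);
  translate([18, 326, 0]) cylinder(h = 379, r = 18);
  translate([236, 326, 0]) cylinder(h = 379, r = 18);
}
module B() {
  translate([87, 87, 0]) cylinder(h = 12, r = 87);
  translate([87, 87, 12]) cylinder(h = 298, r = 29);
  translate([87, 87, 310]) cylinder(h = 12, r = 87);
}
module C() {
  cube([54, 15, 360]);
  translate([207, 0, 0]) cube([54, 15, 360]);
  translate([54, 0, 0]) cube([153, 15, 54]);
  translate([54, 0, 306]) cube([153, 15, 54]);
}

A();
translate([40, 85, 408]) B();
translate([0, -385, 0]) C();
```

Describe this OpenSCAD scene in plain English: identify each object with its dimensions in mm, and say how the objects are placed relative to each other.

A is a four-legged stool. The seat is 254×344 mm, 29 mm thick, top at z = 408 mm. It stands on four round legs, each 36 mm in diameter, from z = 0 to the seat underside, each leg's axis is inset half a diameter from the nearest pair of seat edges (so the leg's bounding box is flush with the corner).

B is a spool: two coaxial disc flanges of radius 87 mm and thickness 12 mm, joined by a core cylinder of radius 29 mm and height 298 mm. The lower flange rests on z = 0 and the three cylinders share a vertical axis.

C is a picture frame with a 153×252 mm rectangular opening (x by z) and a uniform 54 mm border on every side. Frame depth is 15 mm along y. It is built from two vertical stiles running the full outside height and two horizontal rails spanning the gap between the stiles.

The spool is on top of the stool, centred. The picture frame is on the floor beside the stool on its −y side.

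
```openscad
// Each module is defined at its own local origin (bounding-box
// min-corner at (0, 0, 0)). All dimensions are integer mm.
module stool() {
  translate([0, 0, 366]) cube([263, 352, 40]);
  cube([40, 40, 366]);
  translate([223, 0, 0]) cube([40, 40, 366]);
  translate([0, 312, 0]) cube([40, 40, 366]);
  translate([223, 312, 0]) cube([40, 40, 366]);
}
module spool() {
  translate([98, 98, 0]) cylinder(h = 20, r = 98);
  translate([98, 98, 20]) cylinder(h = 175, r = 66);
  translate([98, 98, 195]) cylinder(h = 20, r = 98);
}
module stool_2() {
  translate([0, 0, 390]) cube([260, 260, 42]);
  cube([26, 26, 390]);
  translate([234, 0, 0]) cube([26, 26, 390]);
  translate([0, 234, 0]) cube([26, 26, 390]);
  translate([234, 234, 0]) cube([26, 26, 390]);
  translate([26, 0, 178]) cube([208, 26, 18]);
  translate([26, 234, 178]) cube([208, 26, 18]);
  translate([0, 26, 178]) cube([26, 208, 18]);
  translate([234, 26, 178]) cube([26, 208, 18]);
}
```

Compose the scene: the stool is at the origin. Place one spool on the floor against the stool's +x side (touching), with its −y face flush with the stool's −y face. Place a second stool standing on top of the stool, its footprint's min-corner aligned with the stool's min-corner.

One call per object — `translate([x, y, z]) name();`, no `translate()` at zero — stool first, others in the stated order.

stool();
translate([263, 0, 0]) spool();
translate([0, 0, 406]) stool_2();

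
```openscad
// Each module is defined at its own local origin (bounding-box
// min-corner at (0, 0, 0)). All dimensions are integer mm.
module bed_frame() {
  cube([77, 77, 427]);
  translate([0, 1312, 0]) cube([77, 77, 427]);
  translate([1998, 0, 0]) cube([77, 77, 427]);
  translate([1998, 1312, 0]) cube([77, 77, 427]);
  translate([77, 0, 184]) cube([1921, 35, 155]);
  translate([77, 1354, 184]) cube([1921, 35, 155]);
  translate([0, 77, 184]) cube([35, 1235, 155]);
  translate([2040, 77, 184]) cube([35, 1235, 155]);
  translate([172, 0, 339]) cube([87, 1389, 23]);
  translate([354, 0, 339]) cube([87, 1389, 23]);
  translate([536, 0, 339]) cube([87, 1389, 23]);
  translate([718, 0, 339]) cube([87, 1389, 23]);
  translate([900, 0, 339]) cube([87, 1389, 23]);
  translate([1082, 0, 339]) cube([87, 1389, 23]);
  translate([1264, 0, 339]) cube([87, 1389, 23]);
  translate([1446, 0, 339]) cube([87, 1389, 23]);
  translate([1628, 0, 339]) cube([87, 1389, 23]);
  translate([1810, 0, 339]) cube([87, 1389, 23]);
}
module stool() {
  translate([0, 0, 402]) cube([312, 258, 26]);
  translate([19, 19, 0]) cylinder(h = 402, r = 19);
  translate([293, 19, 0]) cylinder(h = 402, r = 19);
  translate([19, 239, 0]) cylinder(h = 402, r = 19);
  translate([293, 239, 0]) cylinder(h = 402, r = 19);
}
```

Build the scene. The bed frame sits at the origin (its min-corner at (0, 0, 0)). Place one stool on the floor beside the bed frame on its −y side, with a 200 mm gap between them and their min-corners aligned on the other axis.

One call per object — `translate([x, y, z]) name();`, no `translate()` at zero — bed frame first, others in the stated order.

bed_frame();
translate([0, -458, 0]) stool();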